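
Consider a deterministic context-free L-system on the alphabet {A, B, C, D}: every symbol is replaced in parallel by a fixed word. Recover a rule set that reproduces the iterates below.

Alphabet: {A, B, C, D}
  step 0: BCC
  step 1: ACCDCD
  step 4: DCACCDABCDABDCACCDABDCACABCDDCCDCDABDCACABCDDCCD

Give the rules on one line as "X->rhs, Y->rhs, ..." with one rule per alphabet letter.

  step 0 ⇒ step 1: BCC ⇒ AC·CD·CD
    B ↦ AC
    C ↦ CD
    A ↦ DC  (constrained at step 1)
    D ↦ AB  (constrained at step 1)

A->DC, B->AC, C->CD, D->AB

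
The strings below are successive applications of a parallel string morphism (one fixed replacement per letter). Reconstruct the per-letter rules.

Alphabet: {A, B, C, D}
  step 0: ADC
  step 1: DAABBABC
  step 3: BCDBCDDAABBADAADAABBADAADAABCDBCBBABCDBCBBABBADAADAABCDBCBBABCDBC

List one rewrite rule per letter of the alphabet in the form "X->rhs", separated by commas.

  step 0 ⇒ step 1: ADC ⇒ DAA·BBA·BC
    A ↦ DAA
    C ↦ BC
    D ↦ BBA
    B ↦ BCD  (constrained at step 1)

A->DAA, B->BCD, C->BC, D->BBA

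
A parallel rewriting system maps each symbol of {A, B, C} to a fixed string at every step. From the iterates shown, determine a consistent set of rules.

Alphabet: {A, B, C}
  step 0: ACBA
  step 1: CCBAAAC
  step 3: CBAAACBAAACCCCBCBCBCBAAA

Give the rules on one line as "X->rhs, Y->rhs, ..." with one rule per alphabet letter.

  step 0 ⇒ step 1: ACBA ⇒ C·CB·AAA·C
    A ↦ C
    B ↦ AAA
    C ↦ CB

A->C, B->AAA, C->CB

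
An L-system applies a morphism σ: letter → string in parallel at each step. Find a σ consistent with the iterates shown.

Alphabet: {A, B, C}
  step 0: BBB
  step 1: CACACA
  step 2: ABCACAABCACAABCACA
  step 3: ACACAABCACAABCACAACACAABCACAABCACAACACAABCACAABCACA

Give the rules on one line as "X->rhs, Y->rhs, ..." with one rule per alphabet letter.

  step 2 ⇒ step 3: ABCACAABCACAABCACA ⇒ ACA·CA·ABC·ACA·ABC·ACA·ACA·CA·ABC·ACA·ABC·ACA·ACA·CA·ABC·ACA·ABC·ACA
    A ↦ ACA
    B ↦ CA
    C ↦ ABC

A->ACA, B->CA, C->ABC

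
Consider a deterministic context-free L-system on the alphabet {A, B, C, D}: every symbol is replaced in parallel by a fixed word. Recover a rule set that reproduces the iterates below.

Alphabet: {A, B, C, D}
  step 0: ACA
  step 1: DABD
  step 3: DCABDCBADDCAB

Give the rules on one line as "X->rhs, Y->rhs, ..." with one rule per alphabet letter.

  step 0 ⇒ step 1: ACA ⇒ D·AB·D
    A ↦ D
    C ↦ AB
    B ↦ BA  (constrained at step 1)
    D ↦ DC  (constrained at step 1)

A->D, B->BA, C->AB, D->DC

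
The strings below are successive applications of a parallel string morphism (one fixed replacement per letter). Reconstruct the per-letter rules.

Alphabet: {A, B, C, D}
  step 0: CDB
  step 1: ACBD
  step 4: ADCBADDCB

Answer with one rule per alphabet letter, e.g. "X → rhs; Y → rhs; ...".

  step 0 ⇒ step 1: CDB ⇒ A·CB·D
    B ↦ D
    C ↦ A
    D ↦ CB
    A ↦ D  (constrained at step 1)

A->D, B->D, C->A, D->CB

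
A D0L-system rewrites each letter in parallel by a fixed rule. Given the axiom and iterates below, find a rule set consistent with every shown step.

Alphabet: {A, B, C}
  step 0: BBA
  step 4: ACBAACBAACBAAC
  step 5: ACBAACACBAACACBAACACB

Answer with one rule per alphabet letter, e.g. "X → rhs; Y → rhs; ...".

A->AC, B->A, C->B

  step 4 ⇒ step 5: ACBAACBAACBAAC ⇒ AC·B·A·AC·AC·B·A·AC·AC·B·A·AC·AC·B
    A ↦ AC
    B ↦ A
    C ↦ B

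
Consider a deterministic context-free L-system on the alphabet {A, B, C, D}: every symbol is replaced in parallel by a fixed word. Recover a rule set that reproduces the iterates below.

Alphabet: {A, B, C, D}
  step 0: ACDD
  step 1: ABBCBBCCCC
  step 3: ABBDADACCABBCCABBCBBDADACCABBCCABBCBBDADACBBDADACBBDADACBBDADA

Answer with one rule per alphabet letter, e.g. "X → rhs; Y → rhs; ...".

  step 0 ⇒ step 1: ACDD ⇒ ABB·CBB·CC·CC
    A ↦ ABB
    C ↦ CBB
    D ↦ CC
    B ↦ DA  (constrained at step 1)

A->ABB, B->DA, C->CBB, D->CC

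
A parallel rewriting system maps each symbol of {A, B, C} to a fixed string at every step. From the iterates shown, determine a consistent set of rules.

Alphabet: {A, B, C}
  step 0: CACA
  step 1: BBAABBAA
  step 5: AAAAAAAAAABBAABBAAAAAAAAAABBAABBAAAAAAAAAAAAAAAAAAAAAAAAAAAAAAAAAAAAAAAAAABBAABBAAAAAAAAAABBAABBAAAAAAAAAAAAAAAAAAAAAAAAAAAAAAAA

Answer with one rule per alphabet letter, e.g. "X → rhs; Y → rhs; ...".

  step 0 ⇒ step 1: CACA ⇒ BB·AA·BB·AA
    A ↦ AA
    C ↦ BB
    B ↦ AC  (constrained at step 1)

A->AA, B->AC, C->BB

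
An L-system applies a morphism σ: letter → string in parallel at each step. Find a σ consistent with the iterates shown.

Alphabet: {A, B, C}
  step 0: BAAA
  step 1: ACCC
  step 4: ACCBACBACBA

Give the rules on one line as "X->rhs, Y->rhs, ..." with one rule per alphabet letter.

A->C, B->A, C->BA

  step 0 ⇒ step 1: BAAA ⇒ A·C·C·C
    A ↦ C
    B ↦ A
    C ↦ BA  (constrained at step 1)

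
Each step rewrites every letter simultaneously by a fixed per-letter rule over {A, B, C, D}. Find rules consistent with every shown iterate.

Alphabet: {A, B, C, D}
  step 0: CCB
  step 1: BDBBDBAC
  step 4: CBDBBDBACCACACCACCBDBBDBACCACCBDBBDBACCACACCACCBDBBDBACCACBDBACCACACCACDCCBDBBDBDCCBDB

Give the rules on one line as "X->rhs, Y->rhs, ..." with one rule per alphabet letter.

  step 0 ⇒ step 1: CCB ⇒ BDB·BDB·AC
    B ↦ AC
    C ↦ BDB
    A ↦ DCC  (constrained at step 1)
    D ↦ C  (constrained at step 1)

A->DCC, B->AC, C->BDB, D->C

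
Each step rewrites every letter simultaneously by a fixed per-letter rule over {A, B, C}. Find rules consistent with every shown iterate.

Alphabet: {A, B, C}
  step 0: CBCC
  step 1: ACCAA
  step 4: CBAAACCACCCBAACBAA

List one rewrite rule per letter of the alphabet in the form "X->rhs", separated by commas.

  step 0 ⇒ step 1: CBCC ⇒ A·CC·A·A
    B ↦ CC
    C ↦ A
    A ↦ CB  (constrained at step 1)

A->CB, B->CC, C->A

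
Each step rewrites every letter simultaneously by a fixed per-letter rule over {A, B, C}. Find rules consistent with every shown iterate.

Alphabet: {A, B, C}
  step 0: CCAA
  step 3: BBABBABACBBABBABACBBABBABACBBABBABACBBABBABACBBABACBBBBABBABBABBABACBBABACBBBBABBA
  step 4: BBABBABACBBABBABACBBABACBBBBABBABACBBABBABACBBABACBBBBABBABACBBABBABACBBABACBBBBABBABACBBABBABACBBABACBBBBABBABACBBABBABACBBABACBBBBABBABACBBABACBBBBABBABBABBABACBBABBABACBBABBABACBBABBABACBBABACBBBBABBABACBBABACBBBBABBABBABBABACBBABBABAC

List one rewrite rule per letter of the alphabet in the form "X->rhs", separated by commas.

A->BAC, B->BBA, C->BB

  step 3 ⇒ step 4: BBABBABACBBABBABACBBABBABACBBABBABACBBABBABACBBABACBBBBABBABBABBABACBBABACBBBBABBA ⇒ BBA·BBA·BAC·BBA·BBA·BAC·BBA·BAC·BB·BBA·BBA·BAC·BBA·BBA·BAC·BBA·BAC·BB·BBA·BBA·BAC·BBA·BBA·BAC·BBA·BAC·BB·BBA·BBA·BAC·BBA·BBA·BAC·BBA·BAC·BB·BBA·BBA·BAC·BBA·BBA·BAC·BBA·BAC·BB·BBA·BBA·BAC·BBA·BAC·BB·BBA·BBA·BBA·BBA·BAC·BBA·BBA·BAC·BBA·BBA·BAC·BBA·BBA·BAC·BBA·BAC·BB·BBA·BBA·BAC·BBA·BAC·BB·BBA·BBA·BBA·BBA·BAC·BBA·BBA·BAC
    A ↦ BAC
    B ↦ BBA
    C ↦ BB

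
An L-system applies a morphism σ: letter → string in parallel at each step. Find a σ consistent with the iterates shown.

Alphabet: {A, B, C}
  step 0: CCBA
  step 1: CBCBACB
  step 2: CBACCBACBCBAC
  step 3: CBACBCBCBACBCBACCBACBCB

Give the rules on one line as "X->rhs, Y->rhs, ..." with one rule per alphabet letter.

A->B, B->AC, C->CB

  step 2 ⇒ step 3: CBACCBACBCBAC ⇒ CB·AC·B·CB·CB·AC·B·CB·AC·CB·AC·B·CB
    A ↦ B
    B ↦ AC
    C ↦ CB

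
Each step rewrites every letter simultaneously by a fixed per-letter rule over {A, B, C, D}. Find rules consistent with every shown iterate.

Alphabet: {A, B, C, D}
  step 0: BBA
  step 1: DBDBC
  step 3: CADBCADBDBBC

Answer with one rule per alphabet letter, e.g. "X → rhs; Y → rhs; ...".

  step 0 ⇒ step 1: BBA ⇒ DB·DB·C
    A ↦ C
    B ↦ DB
    C ↦ BC  (constrained at step 1)
    D ↦ A  (constrained at step 1)

A->C, B->DB, C->BC, D->A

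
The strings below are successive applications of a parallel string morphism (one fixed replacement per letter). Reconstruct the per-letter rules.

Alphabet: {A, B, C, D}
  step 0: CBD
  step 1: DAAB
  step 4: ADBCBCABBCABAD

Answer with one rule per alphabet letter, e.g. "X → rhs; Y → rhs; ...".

  step 0 ⇒ step 1: CBD ⇒ D·A·AB
    B ↦ A
    C ↦ D
    D ↦ AB
    A ↦ BC  (constrained at step 1)

A->BC, B->A, C->D, D->AB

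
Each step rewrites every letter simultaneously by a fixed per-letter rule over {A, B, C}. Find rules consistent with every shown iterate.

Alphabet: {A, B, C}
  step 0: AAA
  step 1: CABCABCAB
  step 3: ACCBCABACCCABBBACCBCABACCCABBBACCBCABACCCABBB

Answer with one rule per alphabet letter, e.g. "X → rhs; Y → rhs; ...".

  step 0 ⇒ step 1: AAA ⇒ CAB·CAB·CAB
    A ↦ CAB
    B ↦ ACC  (constrained at step 1)
    C ↦ B  (constrained at step 1)

A->CAB, B->ACC, C->B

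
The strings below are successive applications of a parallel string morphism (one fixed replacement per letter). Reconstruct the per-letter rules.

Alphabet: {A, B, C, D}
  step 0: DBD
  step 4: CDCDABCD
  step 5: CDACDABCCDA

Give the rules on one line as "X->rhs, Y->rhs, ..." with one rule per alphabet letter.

  step 4 ⇒ step 5: CDCDABCD ⇒ CD·A·CD·A·B·C·CD·A
    A ↦ B
    B ↦ C
    C ↦ CD
    D ↦ A

A->B, B->C, C->CD, D->A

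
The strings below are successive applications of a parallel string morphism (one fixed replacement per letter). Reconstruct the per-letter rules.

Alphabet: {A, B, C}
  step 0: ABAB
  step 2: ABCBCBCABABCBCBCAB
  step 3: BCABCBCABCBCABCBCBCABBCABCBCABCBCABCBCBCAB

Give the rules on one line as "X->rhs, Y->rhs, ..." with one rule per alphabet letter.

A->BC, B->AB, C->CBC

  step 2 ⇒ step 3: ABCBCBCABABCBCBCAB ⇒ BC·AB·CBC·AB·CBC·AB·CBC·BC·AB·BC·AB·CBC·AB·CBC·AB·CBC·BC·AB
    A ↦ BC
    B ↦ AB
    C ↦ CBC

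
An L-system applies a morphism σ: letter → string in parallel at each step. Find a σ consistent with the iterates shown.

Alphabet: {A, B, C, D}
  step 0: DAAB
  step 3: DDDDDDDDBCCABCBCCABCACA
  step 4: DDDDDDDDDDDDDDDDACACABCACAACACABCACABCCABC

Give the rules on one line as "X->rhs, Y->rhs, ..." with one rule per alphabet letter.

  step 3 ⇒ step 4: DDDDDDDDBCCABCBCCABCACA ⇒ DD·DD·DD·DD·DD·DD·DD·DD·A·CA·CA·BC·A·CA·A·CA·CA·BC·A·CA·BC·CA·BC
    A ↦ BC
    B ↦ A
    C ↦ CA
    D ↦ DD

A->BC, B->A, C->CA, D->DD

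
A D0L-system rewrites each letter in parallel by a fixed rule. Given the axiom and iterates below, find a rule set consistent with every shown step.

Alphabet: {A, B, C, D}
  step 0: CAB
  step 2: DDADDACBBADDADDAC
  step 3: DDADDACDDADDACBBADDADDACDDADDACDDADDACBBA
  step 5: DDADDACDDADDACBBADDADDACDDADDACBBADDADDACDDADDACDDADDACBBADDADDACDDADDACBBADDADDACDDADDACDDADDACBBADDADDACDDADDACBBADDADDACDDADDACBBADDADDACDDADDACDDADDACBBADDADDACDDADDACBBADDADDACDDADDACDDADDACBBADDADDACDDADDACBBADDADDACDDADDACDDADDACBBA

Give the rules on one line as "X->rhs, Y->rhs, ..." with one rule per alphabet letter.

  step 2 ⇒ step 3: DDADDACBBADDADDAC ⇒ DDA·DDA·C·DDA·DDA·C·BBA·DDA·DDA·C·DDA·DDA·C·DDA·DDA·C·BBA
    A ↦ C
    B ↦ DDA
    C ↦ BBA
    D ↦ DDA

A->C, B->DDA, C->BBA, D->DDA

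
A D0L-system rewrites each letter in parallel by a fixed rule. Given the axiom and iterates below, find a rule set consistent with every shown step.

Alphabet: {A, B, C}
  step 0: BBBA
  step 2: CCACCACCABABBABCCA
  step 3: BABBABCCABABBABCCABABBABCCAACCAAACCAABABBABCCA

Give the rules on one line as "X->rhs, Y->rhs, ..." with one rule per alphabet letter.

  step 2 ⇒ step 3: CCACCACCABABBABCCA ⇒ BAB·BAB·CCA·BAB·BAB·CCA·BAB·BAB·CCA·A·CCA·A·A·CCA·A·BAB·BAB·CCA
    A ↦ CCA
    B ↦ A
    C ↦ BAB

A->CCA, B->A, C->BAB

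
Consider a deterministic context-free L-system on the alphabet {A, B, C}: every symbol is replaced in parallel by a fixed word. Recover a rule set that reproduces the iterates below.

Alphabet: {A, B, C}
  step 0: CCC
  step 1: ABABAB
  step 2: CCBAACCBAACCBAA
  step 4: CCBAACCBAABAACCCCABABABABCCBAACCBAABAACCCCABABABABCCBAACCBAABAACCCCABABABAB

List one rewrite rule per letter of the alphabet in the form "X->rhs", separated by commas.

A->CC, B->BAA, C->AB

  step 1 ⇒ step 2: ABABAB ⇒ CC·BAA·CC·BAA·CC·BAA
    A ↦ CC
    B ↦ BAA
  step 0 ⇒ step 1: CCC ⇒ AB·AB·AB
    C ↦ AB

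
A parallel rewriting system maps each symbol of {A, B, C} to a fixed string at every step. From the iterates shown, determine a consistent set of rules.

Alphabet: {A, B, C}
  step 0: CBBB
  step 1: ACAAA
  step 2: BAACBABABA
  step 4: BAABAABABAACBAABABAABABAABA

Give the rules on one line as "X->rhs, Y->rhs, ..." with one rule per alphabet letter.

A->BA, B->A, C->AC

  step 1 ⇒ step 2: ACAAA ⇒ BA·AC·BA·BA·BA
    A ↦ BA
    C ↦ AC
  step 0 ⇒ step 1: CBBB ⇒ AC·A·A·A
    B ↦ A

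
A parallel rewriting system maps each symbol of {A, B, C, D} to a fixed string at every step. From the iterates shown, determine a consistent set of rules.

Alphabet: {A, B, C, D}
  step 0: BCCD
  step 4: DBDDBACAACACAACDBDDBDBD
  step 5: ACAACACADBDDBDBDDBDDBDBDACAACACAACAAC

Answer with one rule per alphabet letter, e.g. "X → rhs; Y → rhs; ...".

A->DB, B->A, C->D, D->AC

  step 4 ⇒ step 5: DBDDBACAACACAACDBDDBDBD ⇒ AC·A·AC·AC·A·DB·D·DB·DB·D·DB·D·DB·DB·D·AC·A·AC·AC·A·AC·A·AC
    A ↦ DB
    B ↦ A
    C ↦ D
    D ↦ AC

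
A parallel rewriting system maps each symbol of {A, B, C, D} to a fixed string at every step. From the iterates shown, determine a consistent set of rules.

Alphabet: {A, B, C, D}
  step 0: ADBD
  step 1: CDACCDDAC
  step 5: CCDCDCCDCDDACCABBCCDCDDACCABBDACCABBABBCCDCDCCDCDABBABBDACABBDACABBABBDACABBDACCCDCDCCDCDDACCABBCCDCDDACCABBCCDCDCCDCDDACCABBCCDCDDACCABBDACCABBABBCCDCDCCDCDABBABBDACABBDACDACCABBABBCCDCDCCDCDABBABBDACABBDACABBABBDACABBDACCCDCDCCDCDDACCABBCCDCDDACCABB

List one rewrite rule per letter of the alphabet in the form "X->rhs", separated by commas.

  step 0 ⇒ step 1: ADBD ⇒ C·DAC·CD·DAC
    A ↦ C
    B ↦ CD
    D ↦ DAC
    C ↦ ABB  (constrained at step 1)

A->C, B->CD, C->ABB, D->DAC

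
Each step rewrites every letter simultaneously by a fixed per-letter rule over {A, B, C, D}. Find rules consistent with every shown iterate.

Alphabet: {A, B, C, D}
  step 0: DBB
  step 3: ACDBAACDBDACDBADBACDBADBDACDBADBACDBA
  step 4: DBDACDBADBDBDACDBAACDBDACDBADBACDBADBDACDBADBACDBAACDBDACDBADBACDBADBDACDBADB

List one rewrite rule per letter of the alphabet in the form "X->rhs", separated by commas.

A->DB, B->DBA, C->D, D->AC

  step 3 ⇒ step 4: ACDBAACDBDACDBADBACDBADBDACDBADBACDBA ⇒ DB·D·AC·DBA·DB·DB·D·AC·DBA·AC·DB·D·AC·DBA·DB·AC·DBA·DB·D·AC·DBA·DB·AC·DBA·AC·DB·D·AC·DBA·DB·AC·DBA·DB·D·AC·DBA·DB
    A ↦ DB
    B ↦ DBA
    C ↦ D
    D ↦ AC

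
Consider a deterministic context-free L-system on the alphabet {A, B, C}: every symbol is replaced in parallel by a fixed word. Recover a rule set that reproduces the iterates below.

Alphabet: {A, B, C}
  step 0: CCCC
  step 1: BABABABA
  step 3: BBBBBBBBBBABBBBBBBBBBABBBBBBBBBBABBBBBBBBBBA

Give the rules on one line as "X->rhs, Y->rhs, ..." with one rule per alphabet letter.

  step 0 ⇒ step 1: CCCC ⇒ BA·BA·BA·BA
    C ↦ BA
    A ↦ C  (constrained at step 1)
    B ↦ BBB  (constrained at step 1)

A->C, B->BBB, C->BA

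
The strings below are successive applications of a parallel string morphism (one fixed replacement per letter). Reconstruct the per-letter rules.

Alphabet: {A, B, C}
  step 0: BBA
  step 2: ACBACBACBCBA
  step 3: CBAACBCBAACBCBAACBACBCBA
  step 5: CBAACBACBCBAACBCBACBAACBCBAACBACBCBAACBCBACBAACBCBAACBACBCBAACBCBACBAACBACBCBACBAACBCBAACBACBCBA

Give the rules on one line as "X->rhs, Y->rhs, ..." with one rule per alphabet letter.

A->CBA, B->CB, C->A

  step 2 ⇒ step 3: ACBACBACBCBA ⇒ CBA·A·CB·CBA·A·CB·CBA·A·CB·A·CB·CBA
    A ↦ CBA
    B ↦ CB
    C ↦ A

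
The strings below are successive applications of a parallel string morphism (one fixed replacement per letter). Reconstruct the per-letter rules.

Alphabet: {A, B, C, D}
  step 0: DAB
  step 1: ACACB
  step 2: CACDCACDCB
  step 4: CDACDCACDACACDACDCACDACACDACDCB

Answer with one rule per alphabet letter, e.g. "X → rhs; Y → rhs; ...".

  step 1 ⇒ step 2: ACACB ⇒ CA·CD·CA·CD·CB
    A ↦ CA
    B ↦ CB
    C ↦ CD
  step 0 ⇒ step 1: DAB ⇒ A·CA·CB
    D ↦ A

A->CA, B->CB, C->CD, D->A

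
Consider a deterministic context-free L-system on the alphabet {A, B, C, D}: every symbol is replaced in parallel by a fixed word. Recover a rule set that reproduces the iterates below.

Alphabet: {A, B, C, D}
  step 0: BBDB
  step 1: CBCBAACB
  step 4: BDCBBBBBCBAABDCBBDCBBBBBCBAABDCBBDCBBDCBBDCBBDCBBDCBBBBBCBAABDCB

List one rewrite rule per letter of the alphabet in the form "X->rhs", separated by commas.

A->BB, B->CB, C->BD, D->AA

  step 0 ⇒ step 1: BBDB ⇒ CB·CB·AA·CB
    B ↦ CB
    D ↦ AA
    A ↦ BB  (constrained at step 1)
    C ↦ BD  (constrained at step 1)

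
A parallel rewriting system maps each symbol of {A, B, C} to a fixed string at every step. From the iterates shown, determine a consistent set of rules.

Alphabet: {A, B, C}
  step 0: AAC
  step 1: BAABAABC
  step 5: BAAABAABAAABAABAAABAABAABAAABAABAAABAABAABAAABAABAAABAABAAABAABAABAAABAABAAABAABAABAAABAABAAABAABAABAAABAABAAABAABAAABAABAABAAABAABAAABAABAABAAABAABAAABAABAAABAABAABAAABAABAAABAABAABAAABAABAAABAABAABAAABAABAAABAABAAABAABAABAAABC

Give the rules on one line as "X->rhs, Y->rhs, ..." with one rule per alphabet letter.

  step 0 ⇒ step 1: AAC ⇒ BAA·BAA·BC
    A ↦ BAA
    C ↦ BC
    B ↦ A  (constrained at step 1)

A->BAA, B->A, C->BC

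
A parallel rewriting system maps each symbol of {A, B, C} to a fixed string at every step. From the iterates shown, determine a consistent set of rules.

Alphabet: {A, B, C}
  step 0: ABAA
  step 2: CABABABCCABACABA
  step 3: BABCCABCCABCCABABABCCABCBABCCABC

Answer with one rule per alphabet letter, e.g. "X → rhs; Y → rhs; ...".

  step 2 ⇒ step 3: CABABABCCABACABA ⇒ BA·BC·CA·BC·CA·BC·CA·BA·BA·BC·CA·BC·BA·BC·CA·BC
    A ↦ BC
    B ↦ CA
    C ↦ BA

A->BC, B->CA, C->BA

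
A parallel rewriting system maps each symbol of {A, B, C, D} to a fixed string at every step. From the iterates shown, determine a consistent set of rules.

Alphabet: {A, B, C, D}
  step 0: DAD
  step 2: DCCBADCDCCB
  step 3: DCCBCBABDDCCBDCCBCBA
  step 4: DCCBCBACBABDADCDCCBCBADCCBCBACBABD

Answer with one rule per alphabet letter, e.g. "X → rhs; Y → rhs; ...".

A->BD, B->A, C->CB, D->DC

  step 3 ⇒ step 4: DCCBCBABDDCCBDCCBCBA ⇒ DC·CB·CB·A·CB·A·BD·A·DC·DC·CB·CB·A·DC·CB·CB·A·CB·A·BD
    A ↦ BD
    B ↦ A
    C ↦ CB
    D ↦ DC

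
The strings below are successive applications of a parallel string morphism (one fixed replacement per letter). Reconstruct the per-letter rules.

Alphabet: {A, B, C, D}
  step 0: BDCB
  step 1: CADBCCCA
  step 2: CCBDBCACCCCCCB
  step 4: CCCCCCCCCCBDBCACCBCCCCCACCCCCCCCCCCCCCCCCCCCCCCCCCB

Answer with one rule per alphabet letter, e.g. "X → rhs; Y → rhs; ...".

  step 1 ⇒ step 2: CADBCCCA ⇒ CC·B·DB·CA·CC·CC·CC·B
    A ↦ B
    B ↦ CA
    C ↦ CC
    D ↦ DB

A->B, B->CA, C->CC, D->DB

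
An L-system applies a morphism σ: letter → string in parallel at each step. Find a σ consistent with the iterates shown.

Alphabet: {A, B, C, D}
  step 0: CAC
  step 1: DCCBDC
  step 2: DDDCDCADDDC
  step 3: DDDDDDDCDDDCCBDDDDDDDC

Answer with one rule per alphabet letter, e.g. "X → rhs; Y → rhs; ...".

A->CB, B->A, C->DC, D->DD

  step 2 ⇒ step 3: DDDCDCADDDC ⇒ DD·DD·DD·DC·DD·DC·CB·DD·DD·DD·DC
    A ↦ CB
    C ↦ DC
    D ↦ DD
  step 1 ⇒ step 2: DCCBDC ⇒ DD·DC·DC·A·DD·DC
    B ↦ A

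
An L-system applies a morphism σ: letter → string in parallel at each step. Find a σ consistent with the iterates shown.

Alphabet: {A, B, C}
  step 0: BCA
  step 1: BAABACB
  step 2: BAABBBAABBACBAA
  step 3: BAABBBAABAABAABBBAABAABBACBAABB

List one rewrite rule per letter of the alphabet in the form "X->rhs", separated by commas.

A->B, B->BAA, C->BAC

  step 2 ⇒ step 3: BAABBBAABBACBAA ⇒ BAA·B·B·BAA·BAA·BAA·B·B·BAA·BAA·B·BAC·BAA·B·B
    A ↦ B
    B ↦ BAA
    C ↦ BAC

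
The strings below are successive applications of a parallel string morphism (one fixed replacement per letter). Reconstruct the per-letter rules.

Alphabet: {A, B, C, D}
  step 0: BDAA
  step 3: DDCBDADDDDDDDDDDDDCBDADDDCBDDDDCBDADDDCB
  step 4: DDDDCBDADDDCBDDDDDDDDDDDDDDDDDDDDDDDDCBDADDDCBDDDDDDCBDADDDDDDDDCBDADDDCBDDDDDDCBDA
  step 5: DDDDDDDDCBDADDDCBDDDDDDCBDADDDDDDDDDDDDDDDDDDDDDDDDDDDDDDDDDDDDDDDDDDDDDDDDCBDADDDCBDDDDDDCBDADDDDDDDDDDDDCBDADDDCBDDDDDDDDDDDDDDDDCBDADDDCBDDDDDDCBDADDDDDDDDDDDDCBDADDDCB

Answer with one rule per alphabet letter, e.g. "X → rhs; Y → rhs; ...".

A->DCB, B->A, C->CBD, D->DD

  step 4 ⇒ step 5: DDDDCBDADDDCBDDDDDDDDDDDDDDDDDDDDDDDDCBDADDDCBDDDDDDCBDADDDDDDDDCBDADDDCBDDDDDDCBDA ⇒ DD·DD·DD·DD·CBD·A·DD·DCB·DD·DD·DD·CBD·A·DD·DD·DD·DD·DD·DD·DD·DD·DD·DD·DD·DD·DD·DD·DD·DD·DD·DD·DD·DD·DD·DD·DD·DD·CBD·A·DD·DCB·DD·DD·DD·CBD·A·DD·DD·DD·DD·DD·DD·CBD·A·DD·DCB·DD·DD·DD·DD·DD·DD·DD·DD·CBD·A·DD·DCB·DD·DD·DD·CBD·A·DD·DD·DD·DD·DD·DD·CBD·A·DD·DCB
    A ↦ DCB
    B ↦ A
    C ↦ CBD
    D ↦ DD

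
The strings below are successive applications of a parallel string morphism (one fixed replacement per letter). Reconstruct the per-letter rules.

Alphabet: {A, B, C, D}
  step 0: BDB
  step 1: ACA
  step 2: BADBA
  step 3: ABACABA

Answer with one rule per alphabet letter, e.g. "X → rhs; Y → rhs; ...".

  step 2 ⇒ step 3: BADBA ⇒ A·BA·C·A·BA
    A ↦ BA
    B ↦ A
    D ↦ C
  step 1 ⇒ step 2: ACA ⇒ BA·D·BA
    C ↦ D

A->BA, B->A, C->D, D->C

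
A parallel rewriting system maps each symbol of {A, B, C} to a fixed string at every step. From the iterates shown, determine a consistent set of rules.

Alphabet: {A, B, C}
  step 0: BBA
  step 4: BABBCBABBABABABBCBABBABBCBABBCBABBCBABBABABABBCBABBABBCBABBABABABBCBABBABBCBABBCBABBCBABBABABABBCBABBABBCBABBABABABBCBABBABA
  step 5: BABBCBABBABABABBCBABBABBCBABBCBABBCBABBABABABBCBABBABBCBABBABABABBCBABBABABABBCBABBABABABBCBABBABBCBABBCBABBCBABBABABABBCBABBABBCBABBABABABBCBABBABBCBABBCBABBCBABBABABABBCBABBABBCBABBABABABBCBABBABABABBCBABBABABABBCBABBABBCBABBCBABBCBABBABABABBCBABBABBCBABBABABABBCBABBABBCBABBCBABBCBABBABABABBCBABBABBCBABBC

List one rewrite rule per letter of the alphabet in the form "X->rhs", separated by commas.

A->BC, B->BAB, C->A

  step 4 ⇒ step 5: BABBCBABBABABABBCBABBABBCBABBCBABBCBABBABABABBCBABBABBCBABBABABABBCBABBABBCBABBCBABBCBABBABABABBCBABBABBCBABBABABABBCBABBABA ⇒ BAB·BC·BAB·BAB·A·BAB·BC·BAB·BAB·BC·BAB·BC·BAB·BC·BAB·BAB·A·BAB·BC·BAB·BAB·BC·BAB·BAB·A·BAB·BC·BAB·BAB·A·BAB·BC·BAB·BAB·A·BAB·BC·BAB·BAB·BC·BAB·BC·BAB·BC·BAB·BAB·A·BAB·BC·BAB·BAB·BC·BAB·BAB·A·BAB·BC·BAB·BAB·BC·BAB·BC·BAB·BC·BAB·BAB·A·BAB·BC·BAB·BAB·BC·BAB·BAB·A·BAB·BC·BAB·BAB·A·BAB·BC·BAB·BAB·A·BAB·BC·BAB·BAB·BC·BAB·BC·BAB·BC·BAB·BAB·A·BAB·BC·BAB·BAB·BC·BAB·BAB·A·BAB·BC·BAB·BAB·BC·BAB·BC·BAB·BC·BAB·BAB·A·BAB·BC·BAB·BAB·BC·BAB·BC
    A ↦ BC
    B ↦ BAB
    C ↦ A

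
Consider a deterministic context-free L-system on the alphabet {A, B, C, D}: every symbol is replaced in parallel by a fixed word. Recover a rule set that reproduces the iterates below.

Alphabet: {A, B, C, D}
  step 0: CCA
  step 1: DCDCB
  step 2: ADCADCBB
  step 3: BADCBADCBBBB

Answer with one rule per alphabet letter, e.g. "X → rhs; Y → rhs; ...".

  step 2 ⇒ step 3: ADCADCBB ⇒ B·A·DC·B·A·DC·BB·BB
    A ↦ B
    B ↦ BB
    C ↦ DC
    D ↦ A

A->B, B->BB, C->DC, D->A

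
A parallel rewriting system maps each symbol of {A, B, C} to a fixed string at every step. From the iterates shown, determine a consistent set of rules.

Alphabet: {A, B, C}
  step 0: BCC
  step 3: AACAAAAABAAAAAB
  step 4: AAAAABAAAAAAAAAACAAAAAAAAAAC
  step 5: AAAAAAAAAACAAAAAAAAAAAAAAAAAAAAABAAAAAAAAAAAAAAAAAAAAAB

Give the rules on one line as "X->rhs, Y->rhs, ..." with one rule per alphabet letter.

A->AA, B->C, C->AB

  step 4 ⇒ step 5: AAAAABAAAAAAAAAACAAAAAAAAAAC ⇒ AA·AA·AA·AA·AA·C·AA·AA·AA·AA·AA·AA·AA·AA·AA·AA·AB·AA·AA·AA·AA·AA·AA·AA·AA·AA·AA·AB
    A ↦ AA
    B ↦ C
    C ↦ AB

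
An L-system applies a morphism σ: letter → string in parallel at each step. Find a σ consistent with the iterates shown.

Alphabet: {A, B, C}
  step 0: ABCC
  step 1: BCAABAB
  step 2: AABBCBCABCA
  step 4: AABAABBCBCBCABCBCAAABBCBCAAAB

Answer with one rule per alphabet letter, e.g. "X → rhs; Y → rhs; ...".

  step 1 ⇒ step 2: BCAABAB ⇒ A·AB·BC·BC·A·BC·A
    A ↦ BC
    B ↦ A
    C ↦ AB

A->BC, B->A, C->AB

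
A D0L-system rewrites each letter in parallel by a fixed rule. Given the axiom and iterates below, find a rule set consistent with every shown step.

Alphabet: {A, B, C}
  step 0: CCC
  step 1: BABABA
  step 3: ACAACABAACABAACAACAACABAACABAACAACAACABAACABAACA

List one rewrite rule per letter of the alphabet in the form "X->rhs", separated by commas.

A->ACA, B->AAC, C->BA

  step 0 ⇒ step 1: CCC ⇒ BA·BA·BA
    C ↦ BA
    A ↦ ACA  (constrained at step 1)
    B ↦ AAC  (constrained at step 1)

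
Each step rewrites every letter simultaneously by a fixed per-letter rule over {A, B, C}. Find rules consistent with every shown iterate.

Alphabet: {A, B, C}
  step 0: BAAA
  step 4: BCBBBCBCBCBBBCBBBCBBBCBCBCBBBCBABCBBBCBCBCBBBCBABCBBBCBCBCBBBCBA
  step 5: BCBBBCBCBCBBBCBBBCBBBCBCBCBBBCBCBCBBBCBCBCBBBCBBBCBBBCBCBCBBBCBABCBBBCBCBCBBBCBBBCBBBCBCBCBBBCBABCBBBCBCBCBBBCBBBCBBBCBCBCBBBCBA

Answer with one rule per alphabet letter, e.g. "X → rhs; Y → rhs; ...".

A->BA, B->BC, C->BB

  step 4 ⇒ step 5: BCBBBCBCBCBBBCBBBCBBBCBCBCBBBCBABCBBBCBCBCBBBCBABCBBBCBCBCBBBCBA ⇒ BC·BB·BC·BC·BC·BB·BC·BB·BC·BB·BC·BC·BC·BB·BC·BC·BC·BB·BC·BC·BC·BB·BC·BB·BC·BB·BC·BC·BC·BB·BC·BA·BC·BB·BC·BC·BC·BB·BC·BB·BC·BB·BC·BC·BC·BB·BC·BA·BC·BB·BC·BC·BC·BB·BC·BB·BC·BB·BC·BC·BC·BB·BC·BA
    A ↦ BA
    B ↦ BC
    C ↦ BB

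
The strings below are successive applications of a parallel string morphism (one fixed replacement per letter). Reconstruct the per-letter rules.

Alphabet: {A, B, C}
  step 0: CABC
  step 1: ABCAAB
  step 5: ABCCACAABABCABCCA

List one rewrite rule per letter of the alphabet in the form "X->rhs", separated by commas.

A->C, B->A, C->AB

  step 0 ⇒ step 1: CABC ⇒ AB·C·A·AB
    A ↦ C
    B ↦ A
    C ↦ AB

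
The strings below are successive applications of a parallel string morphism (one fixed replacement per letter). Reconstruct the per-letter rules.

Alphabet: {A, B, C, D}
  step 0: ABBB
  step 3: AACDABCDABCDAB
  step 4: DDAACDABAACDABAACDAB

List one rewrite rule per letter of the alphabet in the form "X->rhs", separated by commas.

  step 3 ⇒ step 4: AACDABCDABCDAB ⇒ D·D·AA·C·D·AB·AA·C·D·AB·AA·C·D·AB
    A ↦ D
    B ↦ AB
    C ↦ AA
    D ↦ C

A->D, B->AB, C->AA, D->C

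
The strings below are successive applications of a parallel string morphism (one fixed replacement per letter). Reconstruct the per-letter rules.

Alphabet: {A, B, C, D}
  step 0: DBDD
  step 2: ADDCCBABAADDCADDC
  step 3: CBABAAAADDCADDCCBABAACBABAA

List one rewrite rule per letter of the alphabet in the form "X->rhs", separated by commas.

  step 2 ⇒ step 3: ADDCCBABAADDCADDC ⇒ C·BA·BA·A·A·ADD·C·ADD·C·C·BA·BA·A·C·BA·BA·A
    A ↦ C
    B ↦ ADD
    C ↦ A
    D ↦ BA

A->C, B->ADD, C->A, D->BA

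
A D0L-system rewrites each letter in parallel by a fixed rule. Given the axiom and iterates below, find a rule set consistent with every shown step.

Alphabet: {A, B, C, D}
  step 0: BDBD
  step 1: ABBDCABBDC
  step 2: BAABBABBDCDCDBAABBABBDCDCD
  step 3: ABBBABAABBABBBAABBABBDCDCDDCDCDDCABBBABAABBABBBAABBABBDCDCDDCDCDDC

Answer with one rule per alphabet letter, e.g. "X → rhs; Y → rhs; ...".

  step 2 ⇒ step 3: BAABBABBDCDCDBAABBABBDCDCD ⇒ ABB·BA·BA·ABB·ABB·BA·ABB·ABB·DC·DCD·DC·DCD·DC·ABB·BA·BA·ABB·ABB·BA·ABB·ABB·DC·DCD·DC·DCD·DC
    A ↦ BA
    B ↦ ABB
    C ↦ DCD
    D ↦ DC

A->BA, B->ABB, C->DCD, D->DC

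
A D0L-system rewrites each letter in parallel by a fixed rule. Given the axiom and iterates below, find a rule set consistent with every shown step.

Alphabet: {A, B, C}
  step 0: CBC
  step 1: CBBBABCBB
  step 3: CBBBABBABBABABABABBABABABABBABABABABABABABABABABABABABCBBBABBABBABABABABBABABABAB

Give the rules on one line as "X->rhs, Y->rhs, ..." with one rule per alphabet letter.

A->ABA, B->BAB, C->CBB

  step 0 ⇒ step 1: CBC ⇒ CBB·BAB·CBB
    B ↦ BAB
    C ↦ CBB
    A ↦ ABA  (constrained at step 1)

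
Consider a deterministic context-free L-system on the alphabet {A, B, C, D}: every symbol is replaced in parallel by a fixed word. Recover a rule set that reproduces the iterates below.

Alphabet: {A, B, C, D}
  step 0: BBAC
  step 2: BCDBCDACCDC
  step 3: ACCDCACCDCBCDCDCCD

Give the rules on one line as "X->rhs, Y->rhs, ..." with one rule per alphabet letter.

A->B, B->AC, C->CD, D->C

  step 2 ⇒ step 3: BCDBCDACCDC ⇒ AC·CD·C·AC·CD·C·B·CD·CD·C·CD
    A ↦ B
    B ↦ AC
    C ↦ CD
    D ↦ C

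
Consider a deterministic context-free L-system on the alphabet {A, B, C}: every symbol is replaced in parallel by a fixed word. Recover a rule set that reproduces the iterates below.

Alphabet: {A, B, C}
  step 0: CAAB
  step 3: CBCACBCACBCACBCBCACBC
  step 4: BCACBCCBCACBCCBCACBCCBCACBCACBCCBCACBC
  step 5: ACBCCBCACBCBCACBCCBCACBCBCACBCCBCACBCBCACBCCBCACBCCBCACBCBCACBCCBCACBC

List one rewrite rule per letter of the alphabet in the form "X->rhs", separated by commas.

A->C, B->AC, C->BC

  step 4 ⇒ step 5: BCACBCCBCACBCCBCACBCCBCACBCACBCCBCACBC ⇒ AC·BC·C·BC·AC·BC·BC·AC·BC·C·BC·AC·BC·BC·AC·BC·C·BC·AC·BC·BC·AC·BC·C·BC·AC·BC·C·BC·AC·BC·BC·AC·BC·C·BC·AC·BC
    A ↦ C
    B ↦ AC
    C ↦ BC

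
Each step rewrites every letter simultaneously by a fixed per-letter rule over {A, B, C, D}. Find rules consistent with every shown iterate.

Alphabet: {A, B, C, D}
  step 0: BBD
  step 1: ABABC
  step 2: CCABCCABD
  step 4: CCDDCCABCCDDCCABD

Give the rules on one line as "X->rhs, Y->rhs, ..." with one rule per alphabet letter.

  step 1 ⇒ step 2: ABABC ⇒ CC·AB·CC·AB·D
    A ↦ CC
    B ↦ AB
    C ↦ D
  step 0 ⇒ step 1: BBD ⇒ AB·AB·C
    D ↦ C

A->CC, B->AB, C->D, D->C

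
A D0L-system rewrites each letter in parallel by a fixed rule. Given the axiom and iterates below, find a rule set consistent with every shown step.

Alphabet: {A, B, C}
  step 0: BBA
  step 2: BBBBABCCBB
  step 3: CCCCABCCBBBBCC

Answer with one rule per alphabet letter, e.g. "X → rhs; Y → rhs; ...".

A->ABC, B->C, C->BB

  step 2 ⇒ step 3: BBBBABCCBB ⇒ C·C·C·C·ABC·C·BB·BB·C·C
    A ↦ ABC
    B ↦ C
    C ↦ BB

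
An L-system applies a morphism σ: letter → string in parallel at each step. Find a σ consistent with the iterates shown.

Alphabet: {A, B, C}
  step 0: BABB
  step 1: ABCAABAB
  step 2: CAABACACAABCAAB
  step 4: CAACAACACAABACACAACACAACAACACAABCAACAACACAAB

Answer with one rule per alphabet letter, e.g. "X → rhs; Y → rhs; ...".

A->CA, B->AB, C->A

  step 1 ⇒ step 2: ABCAABAB ⇒ CA·AB·A·CA·CA·AB·CA·AB
    A ↦ CA
    B ↦ AB
    C ↦ A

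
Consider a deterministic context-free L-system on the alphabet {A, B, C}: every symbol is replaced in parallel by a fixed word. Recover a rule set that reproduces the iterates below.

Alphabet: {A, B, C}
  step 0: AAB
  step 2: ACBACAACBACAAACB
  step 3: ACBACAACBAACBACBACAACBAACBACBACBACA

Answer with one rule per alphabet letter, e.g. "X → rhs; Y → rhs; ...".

  step 2 ⇒ step 3: ACBACAACBACAAACB ⇒ ACB·A·CA·ACB·A·ACB·ACB·A·CA·ACB·A·ACB·ACB·ACB·A·CA
    A ↦ ACB
    B ↦ CA
    C ↦ A

A->ACB, B->CA, C->A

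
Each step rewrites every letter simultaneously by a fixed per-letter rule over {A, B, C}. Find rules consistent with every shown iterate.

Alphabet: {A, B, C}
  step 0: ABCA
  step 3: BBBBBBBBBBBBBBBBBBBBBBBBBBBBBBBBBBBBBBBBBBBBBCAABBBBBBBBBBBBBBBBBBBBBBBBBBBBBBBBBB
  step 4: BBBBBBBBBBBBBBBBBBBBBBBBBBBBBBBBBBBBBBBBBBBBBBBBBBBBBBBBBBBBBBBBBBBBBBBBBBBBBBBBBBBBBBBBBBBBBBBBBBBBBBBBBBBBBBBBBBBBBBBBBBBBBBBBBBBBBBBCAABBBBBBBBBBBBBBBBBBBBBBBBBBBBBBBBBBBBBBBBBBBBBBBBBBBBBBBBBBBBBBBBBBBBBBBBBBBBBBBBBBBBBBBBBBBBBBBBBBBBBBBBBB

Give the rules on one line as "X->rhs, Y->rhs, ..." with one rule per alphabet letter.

  step 3 ⇒ step 4: BBBBBBBBBBBBBBBBBBBBBBBBBBBBBBBBBBBBBBBBBBBBBCAABBBBBBBBBBBBBBBBBBBBBBBBBBBBBBBBBB ⇒ BBB·BBB·BBB·BBB·BBB·BBB·BBB·BBB·BBB·BBB·BBB·BBB·BBB·BBB·BBB·BBB·BBB·BBB·BBB·BBB·BBB·BBB·BBB·BBB·BBB·BBB·BBB·BBB·BBB·BBB·BBB·BBB·BBB·BBB·BBB·BBB·BBB·BBB·BBB·BBB·BBB·BBB·BBB·BBB·BBB·CAA·BB·BB·BBB·BBB·BBB·BBB·BBB·BBB·BBB·BBB·BBB·BBB·BBB·BBB·BBB·BBB·BBB·BBB·BBB·BBB·BBB·BBB·BBB·BBB·BBB·BBB·BBB·BBB·BBB·BBB·BBB·BBB·BBB·BBB·BBB·BBB
    A ↦ BB
    B ↦ BBB
    C ↦ CAA

A->BB, B->BBB, C->CAA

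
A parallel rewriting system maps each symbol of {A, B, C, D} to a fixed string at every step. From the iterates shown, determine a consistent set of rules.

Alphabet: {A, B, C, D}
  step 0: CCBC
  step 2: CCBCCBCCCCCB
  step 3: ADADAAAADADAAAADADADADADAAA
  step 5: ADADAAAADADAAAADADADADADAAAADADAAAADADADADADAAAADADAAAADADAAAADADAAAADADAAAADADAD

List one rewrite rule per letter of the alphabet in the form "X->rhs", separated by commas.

A->C, B->AAA, C->AD, D->CB

  step 2 ⇒ step 3: CCBCCBCCCCCB ⇒ AD·AD·AAA·AD·AD·AAA·AD·AD·AD·AD·AD·AAA
    B ↦ AAA
    C ↦ AD
    A ↦ C  (constrained at step 3)
    D ↦ CB  (constrained at step 3)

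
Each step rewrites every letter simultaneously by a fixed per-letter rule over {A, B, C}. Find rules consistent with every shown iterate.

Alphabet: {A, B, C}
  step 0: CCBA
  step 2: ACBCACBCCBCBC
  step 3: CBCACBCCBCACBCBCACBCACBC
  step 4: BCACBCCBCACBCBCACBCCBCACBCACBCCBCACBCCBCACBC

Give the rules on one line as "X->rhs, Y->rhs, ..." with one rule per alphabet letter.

  step 3 ⇒ step 4: CBCACBCCBCACBCBCACBCACBC ⇒ BC·AC·BC·C·BC·AC·BC·BC·AC·BC·C·BC·AC·BC·AC·BC·C·BC·AC·BC·C·BC·AC·BC
    A ↦ C
    B ↦ AC
    C ↦ BC

A->C, B->AC, C->BC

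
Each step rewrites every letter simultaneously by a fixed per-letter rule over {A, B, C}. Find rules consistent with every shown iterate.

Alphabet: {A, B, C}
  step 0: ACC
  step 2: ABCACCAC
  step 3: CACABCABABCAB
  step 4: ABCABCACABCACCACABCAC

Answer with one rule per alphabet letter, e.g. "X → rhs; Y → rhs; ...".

A->C, B->AC, C->AB

  step 3 ⇒ step 4: CACABCABABCAB ⇒ AB·C·AB·C·AC·AB·C·AC·C·AC·AB·C·AC
    A ↦ C
    B ↦ AC
    C ↦ AB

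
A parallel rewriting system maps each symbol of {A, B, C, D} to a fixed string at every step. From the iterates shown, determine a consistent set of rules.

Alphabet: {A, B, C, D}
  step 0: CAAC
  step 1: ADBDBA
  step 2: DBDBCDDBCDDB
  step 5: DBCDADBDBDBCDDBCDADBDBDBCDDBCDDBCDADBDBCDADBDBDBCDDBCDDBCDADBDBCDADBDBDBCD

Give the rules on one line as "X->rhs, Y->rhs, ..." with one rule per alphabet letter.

A->DB, B->CD, C->A, D->DB

  step 1 ⇒ step 2: ADBDBA ⇒ DB·DB·CD·DB·CD·DB
    A ↦ DB
    B ↦ CD
    D ↦ DB
  step 0 ⇒ step 1: CAAC ⇒ A·DB·DB·A
    C ↦ A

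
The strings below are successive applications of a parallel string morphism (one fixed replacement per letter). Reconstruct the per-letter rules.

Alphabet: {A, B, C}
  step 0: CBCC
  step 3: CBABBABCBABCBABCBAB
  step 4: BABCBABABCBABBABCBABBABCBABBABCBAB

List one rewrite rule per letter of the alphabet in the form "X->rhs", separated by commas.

  step 3 ⇒ step 4: CBABBABCBABCBABCBAB ⇒ B·AB·CB·AB·AB·CB·AB·B·AB·CB·AB·B·AB·CB·AB·B·AB·CB·AB
    A ↦ CB
    B ↦ AB
    C ↦ B

A->CB, B->AB, C->B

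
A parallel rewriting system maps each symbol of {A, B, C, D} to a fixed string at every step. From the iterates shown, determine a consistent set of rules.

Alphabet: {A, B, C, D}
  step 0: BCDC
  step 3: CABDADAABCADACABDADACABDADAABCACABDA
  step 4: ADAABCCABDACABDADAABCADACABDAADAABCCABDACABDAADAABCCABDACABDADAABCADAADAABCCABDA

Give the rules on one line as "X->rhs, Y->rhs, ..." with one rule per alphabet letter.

  step 3 ⇒ step 4: CABDADAABCADACABDADACABDADAABCACABDA ⇒ A·DA·ABC·CAB·DA·CAB·DA·DA·ABC·A·DA·CAB·DA·A·DA·ABC·CAB·DA·CAB·DA·A·DA·ABC·CAB·DA·CAB·DA·DA·ABC·A·DA·A·DA·ABC·CAB·DA
    A ↦ DA
    B ↦ ABC
    C ↦ A
    D ↦ CAB

A->DA, B->ABC, C->A, D->CAB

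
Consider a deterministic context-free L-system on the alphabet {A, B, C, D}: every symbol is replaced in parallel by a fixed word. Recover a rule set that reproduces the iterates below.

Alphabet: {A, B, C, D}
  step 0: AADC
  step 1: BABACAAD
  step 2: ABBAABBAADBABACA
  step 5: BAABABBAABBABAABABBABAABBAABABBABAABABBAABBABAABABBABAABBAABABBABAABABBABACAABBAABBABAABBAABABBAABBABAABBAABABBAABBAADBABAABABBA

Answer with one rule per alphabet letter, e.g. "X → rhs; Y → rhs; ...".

  step 1 ⇒ step 2: BABACAAD ⇒ AB·BA·AB·BA·AD·BA·BA·CA
    A ↦ BA
    B ↦ AB
    C ↦ AD
    D ↦ CA

A->BA, B->AB, C->AD, D->CA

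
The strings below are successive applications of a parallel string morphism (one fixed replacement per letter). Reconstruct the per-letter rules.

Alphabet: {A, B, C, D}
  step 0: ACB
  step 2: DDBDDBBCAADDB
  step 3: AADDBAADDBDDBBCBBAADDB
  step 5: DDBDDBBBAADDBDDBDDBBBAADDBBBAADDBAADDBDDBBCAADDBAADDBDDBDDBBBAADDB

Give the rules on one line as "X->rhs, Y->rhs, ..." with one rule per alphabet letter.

  step 2 ⇒ step 3: DDBDDBBCAADDB ⇒ A·A·DDB·A·A·DDB·DDB·BC·B·B·A·A·DDB
    A ↦ B
    B ↦ DDB
    C ↦ BC
    D ↦ A

A->B, B->DDB, C->BC, D->A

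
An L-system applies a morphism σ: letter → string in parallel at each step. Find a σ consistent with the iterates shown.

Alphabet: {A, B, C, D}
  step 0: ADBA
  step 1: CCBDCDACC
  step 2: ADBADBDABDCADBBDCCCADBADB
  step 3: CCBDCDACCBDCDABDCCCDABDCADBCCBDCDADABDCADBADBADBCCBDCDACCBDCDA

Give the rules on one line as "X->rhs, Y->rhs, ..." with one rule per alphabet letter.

  step 2 ⇒ step 3: ADBADBDABDCADBBDCCCADBADB ⇒ CC·BDC·DA·CC·BDC·DA·BDC·CC·DA·BDC·ADB·CC·BDC·DA·DA·BDC·ADB·ADB·ADB·CC·BDC·DA·CC·BDC·DA
    A ↦ CC
    B ↦ DA
    C ↦ ADB
    D ↦ BDC

A->CC, B->DA, C->ADB, D->BDC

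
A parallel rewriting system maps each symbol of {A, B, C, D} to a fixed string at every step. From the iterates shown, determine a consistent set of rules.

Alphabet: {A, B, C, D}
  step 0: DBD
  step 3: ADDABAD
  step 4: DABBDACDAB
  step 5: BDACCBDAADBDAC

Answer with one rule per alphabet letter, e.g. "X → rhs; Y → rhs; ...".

A->DA, B->C, C->AD, D->B

  step 4 ⇒ step 5: DABBDACDAB ⇒ B·DA·C·C·B·DA·AD·B·DA·C
    A ↦ DA
    B ↦ C
    C ↦ AD
    D ↦ B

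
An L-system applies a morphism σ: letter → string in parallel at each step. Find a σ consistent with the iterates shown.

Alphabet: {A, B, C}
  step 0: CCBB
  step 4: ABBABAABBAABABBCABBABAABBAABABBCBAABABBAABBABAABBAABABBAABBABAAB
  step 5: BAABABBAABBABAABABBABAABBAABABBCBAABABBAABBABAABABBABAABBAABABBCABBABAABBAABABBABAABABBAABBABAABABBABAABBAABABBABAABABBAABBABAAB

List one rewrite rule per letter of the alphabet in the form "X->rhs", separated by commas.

  step 4 ⇒ step 5: ABBABAABBAABABBCABBABAABBAABABBCBAABABBAABBABAABBAABABBAABBABAAB ⇒ BA·AB·AB·BA·AB·BA·BA·AB·AB·BA·BA·AB·BA·AB·AB·BC·BA·AB·AB·BA·AB·BA·BA·AB·AB·BA·BA·AB·BA·AB·AB·BC·AB·BA·BA·AB·BA·AB·AB·BA·BA·AB·AB·BA·AB·BA·BA·AB·AB·BA·BA·AB·BA·AB·AB·BA·BA·AB·AB·BA·AB·BA·BA·AB
    A ↦ BA
    B ↦ AB
    C ↦ BC

A->BA, B->AB, C->BC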